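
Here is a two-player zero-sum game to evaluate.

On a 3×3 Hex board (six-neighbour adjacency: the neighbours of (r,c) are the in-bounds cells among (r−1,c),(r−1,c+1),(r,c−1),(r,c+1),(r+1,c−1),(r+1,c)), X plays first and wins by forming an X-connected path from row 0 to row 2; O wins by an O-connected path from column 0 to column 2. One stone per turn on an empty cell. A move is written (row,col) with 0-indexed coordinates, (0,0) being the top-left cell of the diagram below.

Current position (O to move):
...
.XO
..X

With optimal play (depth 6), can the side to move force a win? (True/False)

O winning at [.../.XO/..X]: False

p1 O@[.../.XO/..X]: (0,0)[O../.XO/..X]-1* (0,1)[.O./.XO/..X]-1 (0,2)[..O/.XO/..X]-1 (1,0)[.../OXO/..X]-1 (2,0)[.../.XO/O.X]-1 (2,1)[.../.XO/.OX]-1
p2 X@[O../.XO/..X]: (0,1)[OX./.XO/..X]+1* (0,2)[O.X/.XO/..X]+1 (1,0)[O../XXO/..X]+1 (2,0)[O../.XO/X.X]+1 (2,1)[O../.XO/.XX]+1
p3 O@[OX./.XO/..X]: (0,2)[OXO/.XO/..X]-1* (1,0)[OX./OXO/..X]-1 (2,0)[OX./.XO/O.X]-1 (2,1)[OX./.XO/.OX]-1
p4 X@[OXO/.XO/..X]: (1,0)[OXO/XXO/..X]+1* (2,0)[OXO/.XO/X.X]+1 (2,1)[OXO/.XO/.XX]+1
p5 O@[OXO/XXO/..X]: (2,0)[OXO/XXO/O.X]-1* (2,1)[OXO/XXO/.OX]-1
p6 X@[OXO/XXO/O.X]: (2,1)[OXO/XXO/OXX]+1*
p7 O@[OXO/XXO/OXX] terminal -1; root [.../.XO/..X] d6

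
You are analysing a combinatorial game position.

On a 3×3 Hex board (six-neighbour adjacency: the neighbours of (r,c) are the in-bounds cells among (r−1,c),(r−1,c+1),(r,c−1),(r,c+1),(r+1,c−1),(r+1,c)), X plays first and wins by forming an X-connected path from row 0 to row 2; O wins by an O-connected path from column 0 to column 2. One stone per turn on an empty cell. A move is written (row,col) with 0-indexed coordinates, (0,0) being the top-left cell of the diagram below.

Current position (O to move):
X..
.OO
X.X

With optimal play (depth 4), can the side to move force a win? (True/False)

O winning at [X../.OO/X.X]: True

p1 O@[X../.OO/X.X]: (0,1)[XO./.OO/X.X]-1 (0,2)[X.O/.OO/X.X]-1 (1,0)[X../OOO/X.X]+1* (2,1)[X../.OO/XOX]-1
p2 X@[X../OOO/X.X] terminal -1; root [X../.OO/X.X] d4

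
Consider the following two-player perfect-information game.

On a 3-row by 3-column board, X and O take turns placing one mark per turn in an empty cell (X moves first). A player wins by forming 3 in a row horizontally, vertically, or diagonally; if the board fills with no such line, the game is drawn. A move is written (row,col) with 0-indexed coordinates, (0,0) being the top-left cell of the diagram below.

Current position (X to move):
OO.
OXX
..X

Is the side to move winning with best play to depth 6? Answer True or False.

p1 X@[OO./OXX/..X]: (0,2)[OOX/OXX/..X]+1* (2,0)[OO./OXX/X.X]-1 (2,1)[OO./OXX/.XX]-1
p2 O@[OOX/OXX/..X] terminal -1; root [OO./OXX/..X] d6

X winning at [OO./OXX/..X]: True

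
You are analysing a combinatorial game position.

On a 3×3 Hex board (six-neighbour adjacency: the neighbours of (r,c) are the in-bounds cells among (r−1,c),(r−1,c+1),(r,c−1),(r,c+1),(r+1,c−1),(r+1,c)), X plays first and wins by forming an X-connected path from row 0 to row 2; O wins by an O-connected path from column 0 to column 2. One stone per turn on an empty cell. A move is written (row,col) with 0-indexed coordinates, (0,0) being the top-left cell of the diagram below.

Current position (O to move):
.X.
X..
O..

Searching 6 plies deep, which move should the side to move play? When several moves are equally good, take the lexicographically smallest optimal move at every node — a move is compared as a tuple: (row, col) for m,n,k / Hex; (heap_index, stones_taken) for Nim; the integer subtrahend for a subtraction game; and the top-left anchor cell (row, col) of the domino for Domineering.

ply 1, O at .X./X../O.. | (0,0)=-1→OX./X../O..; (0,2)=+1→.XO/X../O..*; (1,1)=+1→.X./XO./O..; (1,2)=+1→.X./X.O/O..; (2,1)=+1→.X./X../OO.; (2,2)=+1→.X./X../O.O
ply 2, X at .XO/X../O.. | (0,0)=-1→XXO/X../O..*; (1,1)=-1→.XO/XX./O..; (1,2)=-1→.XO/X.X/O..; (2,1)=-1→.XO/X../OX.; (2,2)=-1→.XO/X../O.X
ply 3, O at XXO/X../O.. | (1,1)=+1→XXO/XO./O..*; (1,2)=+1→XXO/X.O/O..; (2,1)=+1→XXO/X../OO.; (2,2)=+1→XXO/X../O.O
ply 4: XXO/XO./O.. is terminal -1 (X); from .X./X../O.. depth 6

O's best at [.X./X../O..]: (0,2)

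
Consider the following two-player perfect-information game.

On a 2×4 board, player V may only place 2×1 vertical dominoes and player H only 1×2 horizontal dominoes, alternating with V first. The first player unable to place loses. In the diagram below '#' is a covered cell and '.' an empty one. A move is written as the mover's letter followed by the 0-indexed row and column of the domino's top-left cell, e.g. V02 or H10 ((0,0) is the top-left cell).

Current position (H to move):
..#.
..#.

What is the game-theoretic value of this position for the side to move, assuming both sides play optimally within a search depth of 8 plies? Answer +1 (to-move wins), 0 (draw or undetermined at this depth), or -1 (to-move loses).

[..#./..#.] H move#1: H00:+1/###./..#.*, H10:+1/..#./###.
[###./..#.] V move#2: V03:-1/####/..##*
[####/..##] H move#3: H10:+1/####/####*
[####/####] end (terminal -1, V#4); searched ..#./..#. to 8

value(..#./..#., H) = +1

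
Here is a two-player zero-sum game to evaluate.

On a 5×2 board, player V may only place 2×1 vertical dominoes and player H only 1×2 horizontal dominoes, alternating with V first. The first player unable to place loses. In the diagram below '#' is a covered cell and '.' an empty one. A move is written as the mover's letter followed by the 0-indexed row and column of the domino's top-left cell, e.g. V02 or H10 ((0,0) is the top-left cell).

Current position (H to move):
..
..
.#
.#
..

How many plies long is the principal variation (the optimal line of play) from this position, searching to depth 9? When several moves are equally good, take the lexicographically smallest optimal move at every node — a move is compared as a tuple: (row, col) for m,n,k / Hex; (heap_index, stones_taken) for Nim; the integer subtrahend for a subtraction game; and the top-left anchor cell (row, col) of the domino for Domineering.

PV length from [../../.#/.#/..]: 3 plies

ply 1, H at ../../.#/.#/.. | H00=+1→##/../.#/.#/..*; H10=+1→../##/.#/.#/..; H40=-1→../../.#/.#/##
ply 2, V at ##/../.#/.#/.. | V10=-1→##/#./##/.#/..*; V20=-1→##/../##/##/..; V30=-1→##/../.#/##/#.
ply 3, H at ##/#./##/.#/.. | H40=+1→##/#./##/.#/##*
ply 4: ##/#./##/.#/## is terminal -1 (V); from ../../.#/.#/.. depth 9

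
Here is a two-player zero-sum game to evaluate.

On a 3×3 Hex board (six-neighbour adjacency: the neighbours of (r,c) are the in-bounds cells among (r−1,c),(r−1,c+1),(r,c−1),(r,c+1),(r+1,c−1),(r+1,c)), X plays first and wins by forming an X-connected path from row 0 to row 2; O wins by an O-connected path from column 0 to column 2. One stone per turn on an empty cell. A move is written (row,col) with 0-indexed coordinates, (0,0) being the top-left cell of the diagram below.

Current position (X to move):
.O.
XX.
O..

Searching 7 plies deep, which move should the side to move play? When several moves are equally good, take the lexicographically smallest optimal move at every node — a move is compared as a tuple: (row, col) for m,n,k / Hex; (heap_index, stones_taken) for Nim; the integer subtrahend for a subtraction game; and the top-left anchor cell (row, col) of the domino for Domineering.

X's best at [.O./XX./O..]: (1,2)

ply 1, X at .O./XX./O.. | (0,0)=-1→XO./XX./O..; (0,2)=-1→.OX/XX./O..; (1,2)=+1→.O./XXX/O..*; (2,1)=+1→.O./XX./OX.; (2,2)=+1→.O./XX./O.X
ply 2, O at .O./XXX/O.. | (0,0)=-1→OO./XXX/O..*; (0,2)=-1→.OO/XXX/O..; (2,1)=-1→.O./XXX/OO.; (2,2)=-1→.O./XXX/O.O
ply 3, X at OO./XXX/O.. | (0,2)=+1→OOX/XXX/O..*; (2,1)=-1→OO./XXX/OX.; (2,2)=-1→OO./XXX/O.X
ply 4, O at OOX/XXX/O.. | (2,1)=-1→OOX/XXX/OO.*; (2,2)=-1→OOX/XXX/O.O
ply 5, X at OOX/XXX/OO. | (2,2)=+1→OOX/XXX/OOX*
ply 6: OOX/XXX/OOX is terminal -1 (O); from .O./XX./O.. depth 7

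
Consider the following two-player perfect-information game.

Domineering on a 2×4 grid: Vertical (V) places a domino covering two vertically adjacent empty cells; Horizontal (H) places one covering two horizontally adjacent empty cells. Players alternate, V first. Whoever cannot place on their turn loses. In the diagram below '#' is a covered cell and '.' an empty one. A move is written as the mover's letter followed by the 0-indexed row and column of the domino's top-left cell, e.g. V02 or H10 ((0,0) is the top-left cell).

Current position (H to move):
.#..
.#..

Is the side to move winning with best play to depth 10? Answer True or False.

H winning at [.#../.#..]: True

[.#../.#..] H move#1: H02:+1/.###/.#..*, H12:+1/.#../.###
[.###/.#..] V move#2: V00:-1/####/##..*
[####/##..] H move#3: H12:+1/####/####*
[####/####] end (terminal -1, V#4); searched .#../.#.. to 10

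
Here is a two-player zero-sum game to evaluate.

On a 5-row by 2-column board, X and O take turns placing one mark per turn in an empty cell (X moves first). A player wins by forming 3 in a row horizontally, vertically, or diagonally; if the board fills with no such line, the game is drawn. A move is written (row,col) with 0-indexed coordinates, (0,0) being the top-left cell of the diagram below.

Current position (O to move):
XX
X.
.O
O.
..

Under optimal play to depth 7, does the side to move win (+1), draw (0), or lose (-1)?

p1 O@[XX/X./.O/O./..]: (1,1)[XX/XO/.O/O./..]-1 (2,0)[XX/X./OO/O./..]+1* (3,1)[XX/X./.O/OO/..]-1 (4,0)[XX/X./.O/O./O.]-1 (4,1)[XX/X./.O/O./.O]-1
p2 X@[XX/X./OO/O./..]: (1,1)[XX/XX/OO/O./..]-1* (3,1)[XX/X./OO/OX/..]-1 (4,0)[XX/X./OO/O./X.]-1 (4,1)[XX/X./OO/O./.X]-1
p3 O@[XX/XX/OO/O./..]: (3,1)[XX/XX/OO/OO/..]+1* (4,0)[XX/XX/OO/O./O.]+1 (4,1)[XX/XX/OO/O./.O]+1
p4 X@[XX/XX/OO/OO/..]: (4,0)[XX/XX/OO/OO/X.]-1* (4,1)[XX/XX/OO/OO/.X]-1
p5 O@[XX/XX/OO/OO/X.]: (4,1)[XX/XX/OO/OO/XO]+1*
p6 X@[XX/XX/OO/OO/XO] terminal -1; root [XX/X./.O/O./..] d7

value(XX/X./.O/O./.., O) = +1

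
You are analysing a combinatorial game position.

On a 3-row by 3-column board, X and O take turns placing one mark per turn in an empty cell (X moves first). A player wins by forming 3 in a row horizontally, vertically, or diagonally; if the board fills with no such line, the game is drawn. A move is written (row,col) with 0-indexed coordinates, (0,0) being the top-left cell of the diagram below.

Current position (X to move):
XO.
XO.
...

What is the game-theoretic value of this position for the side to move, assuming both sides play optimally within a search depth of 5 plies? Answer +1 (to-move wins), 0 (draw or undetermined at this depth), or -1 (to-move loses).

value(XO./XO./..., X) = +1

[XO./XO./...] X move#1: (0,2):-1/XOX/XO./..., (1,2):-1/XO./XOX/..., (2,0):+1/XO./XO./X..*, (2,1):+0/XO./XO./.X., (2,2):-1/XO./XO./..X
[XO./XO./X..] end (terminal -1, O#2); searched XO./XO./... to 5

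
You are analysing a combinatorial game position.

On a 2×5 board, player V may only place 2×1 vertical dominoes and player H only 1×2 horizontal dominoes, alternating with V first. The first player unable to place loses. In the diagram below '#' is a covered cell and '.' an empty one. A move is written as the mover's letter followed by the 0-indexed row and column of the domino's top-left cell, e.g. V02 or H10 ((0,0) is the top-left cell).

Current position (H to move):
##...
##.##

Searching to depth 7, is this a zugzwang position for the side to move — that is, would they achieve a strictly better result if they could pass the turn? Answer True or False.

zugzwang(##.../##.##, H) = False

ply 1, H at ##.../##.## | H02=+1→####./##.##*; H03=-1→##.##/##.##
ply 2: ####./##.## is terminal -1 (V); from ##.../##.## depth 7
pass branch (V moves first from the same position):
  | ply 1, V at ##.../##.## | V02=-1→###../#####*
  | ply 2, H at ###../##### | H03=+1→#####/#####*
  | ply 3: #####/##### is terminal -1 (V); from ##.../##.## depth 7
H moving scores +1; H passing scores +1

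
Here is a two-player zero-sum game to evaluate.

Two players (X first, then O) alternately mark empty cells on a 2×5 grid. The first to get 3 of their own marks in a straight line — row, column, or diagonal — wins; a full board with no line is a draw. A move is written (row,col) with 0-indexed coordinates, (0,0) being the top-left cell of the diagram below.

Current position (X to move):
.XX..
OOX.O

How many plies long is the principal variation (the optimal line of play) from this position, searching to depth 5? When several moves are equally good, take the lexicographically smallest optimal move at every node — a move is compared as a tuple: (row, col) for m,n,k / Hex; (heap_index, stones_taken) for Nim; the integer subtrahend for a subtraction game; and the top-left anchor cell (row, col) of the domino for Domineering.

ply 1, X at .XX../OOX.O | (0,0)=+1→XXX../OOX.O*; (0,3)=+1→.XXX./OOX.O; (0,4)=+1→.XX.X/OOX.O; (1,3)=+1→.XX../OOXXO
ply 2: XXX../OOX.O is terminal -1 (O); from .XX../OOX.O depth 5

PV length from [.XX../OOX.O]: 1 ply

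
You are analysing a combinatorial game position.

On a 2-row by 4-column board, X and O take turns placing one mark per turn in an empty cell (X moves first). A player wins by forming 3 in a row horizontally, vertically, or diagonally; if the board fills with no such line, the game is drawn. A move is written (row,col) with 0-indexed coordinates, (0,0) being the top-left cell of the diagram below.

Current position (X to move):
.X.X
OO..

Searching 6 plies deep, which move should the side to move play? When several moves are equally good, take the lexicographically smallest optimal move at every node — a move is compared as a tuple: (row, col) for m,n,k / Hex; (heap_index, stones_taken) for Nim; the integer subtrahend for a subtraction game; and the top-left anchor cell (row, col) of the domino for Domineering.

X's best at [.X.X/OO..]: (0,2)

ply 1, X at .X.X/OO.. | (0,0)=-1→XX.X/OO..; (0,2)=+1→.XXX/OO..*; (1,2)=+0→.X.X/OOX.; (1,3)=-1→.X.X/OO.X
ply 2: .XXX/OO.. is terminal -1 (O); from .X.X/OO.. depth 6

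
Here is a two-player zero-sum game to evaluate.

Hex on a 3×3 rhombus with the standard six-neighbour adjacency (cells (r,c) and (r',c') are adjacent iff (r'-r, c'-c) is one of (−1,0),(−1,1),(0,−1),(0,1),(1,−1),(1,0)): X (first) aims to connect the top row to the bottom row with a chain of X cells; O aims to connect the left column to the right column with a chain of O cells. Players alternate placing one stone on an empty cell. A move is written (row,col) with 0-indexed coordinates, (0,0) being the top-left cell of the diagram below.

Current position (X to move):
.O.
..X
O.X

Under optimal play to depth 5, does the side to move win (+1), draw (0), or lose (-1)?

value(.O./..X/O.X, X) = +1

[.O./..X/O.X] X move#1: (0,0):-1/XO./..X/O.X, (0,2):+1/.OX/..X/O.X*, (1,0):-1/.O./X.X/O.X, (1,1):-1/.O./.XX/O.X, (2,1):-1/.O./..X/OXX
[.OX/..X/O.X] end (terminal -1, O#2); searched .O./..X/O.X to 5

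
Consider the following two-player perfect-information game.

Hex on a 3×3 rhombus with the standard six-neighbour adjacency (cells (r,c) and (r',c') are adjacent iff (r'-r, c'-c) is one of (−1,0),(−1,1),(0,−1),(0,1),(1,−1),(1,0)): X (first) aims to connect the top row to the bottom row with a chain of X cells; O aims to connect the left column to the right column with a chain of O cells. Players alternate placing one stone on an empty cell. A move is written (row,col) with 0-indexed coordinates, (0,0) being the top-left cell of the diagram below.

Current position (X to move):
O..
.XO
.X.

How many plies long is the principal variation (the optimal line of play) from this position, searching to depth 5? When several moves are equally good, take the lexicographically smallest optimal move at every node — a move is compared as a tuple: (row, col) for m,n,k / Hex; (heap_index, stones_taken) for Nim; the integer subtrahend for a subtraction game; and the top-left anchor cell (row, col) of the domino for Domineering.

ply 1, X at O../.XO/.X. | (0,1)=+1→OX./.XO/.X.*; (0,2)=+1→O.X/.XO/.X.; (1,0)=+1→O../XXO/.X.; (2,0)=+1→O../.XO/XX.; (2,2)=+1→O../.XO/.XX
ply 2: OX./.XO/.X. is terminal -1 (O); from O../.XO/.X. depth 5

PV length from [O../.XO/.X.]: 1 ply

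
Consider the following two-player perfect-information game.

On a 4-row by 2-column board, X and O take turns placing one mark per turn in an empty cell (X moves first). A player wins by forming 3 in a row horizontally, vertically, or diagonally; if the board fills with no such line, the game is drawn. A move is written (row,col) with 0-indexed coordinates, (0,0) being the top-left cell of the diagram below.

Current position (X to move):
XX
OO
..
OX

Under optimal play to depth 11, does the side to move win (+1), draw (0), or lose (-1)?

value(XX/OO/../OX, X) = 0

[XX/OO/../OX] X move#1: (2,0):+0/XX/OO/X./OX*, (2,1):-1/XX/OO/.X/OX
[XX/OO/X./OX] O move#2: (2,1):+0/XX/OO/XO/OX*
[XX/OO/XO/OX] end (terminal +0, X#3); searched XX/OO/../OX to 11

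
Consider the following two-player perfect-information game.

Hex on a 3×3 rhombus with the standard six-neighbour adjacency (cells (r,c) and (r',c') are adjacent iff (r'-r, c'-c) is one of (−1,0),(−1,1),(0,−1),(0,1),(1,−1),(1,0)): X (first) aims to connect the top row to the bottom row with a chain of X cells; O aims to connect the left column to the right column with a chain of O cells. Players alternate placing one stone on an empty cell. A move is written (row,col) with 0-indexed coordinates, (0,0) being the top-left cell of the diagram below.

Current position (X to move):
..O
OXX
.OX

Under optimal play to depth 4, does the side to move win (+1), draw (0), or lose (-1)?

value(..O/OXX/.OX, X) = +1

[..O/OXX/.OX] X move#1: (0,0):-1/X.O/OXX/.OX, (0,1):+1/.XO/OXX/.OX*, (2,0):-1/..O/OXX/XOX
[.XO/OXX/.OX] end (terminal -1, O#2); searched ..O/OXX/.OX to 4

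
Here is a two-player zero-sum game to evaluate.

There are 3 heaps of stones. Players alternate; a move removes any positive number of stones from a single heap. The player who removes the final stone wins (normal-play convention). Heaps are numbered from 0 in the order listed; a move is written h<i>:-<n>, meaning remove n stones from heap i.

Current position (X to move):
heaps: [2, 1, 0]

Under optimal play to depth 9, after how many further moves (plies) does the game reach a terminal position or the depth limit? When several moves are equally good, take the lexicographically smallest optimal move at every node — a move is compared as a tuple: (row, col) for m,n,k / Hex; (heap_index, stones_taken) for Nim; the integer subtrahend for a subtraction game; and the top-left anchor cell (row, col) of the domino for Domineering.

p1 X@[(2,1,0)]: h0:-1[(1,1,0)]+1* h0:-2[(0,1,0)]-1 h1:-1[(2,0,0)]-1
p2 O@[(1,1,0)]: h0:-1[(0,1,0)]-1* h1:-1[(1,0,0)]-1
p3 X@[(0,1,0)]: h1:-1[(0,0,0)]+1*
p4 O@[(0,0,0)] terminal -1; root [(2,1,0)] d9

PV length from [(2,1,0)]: 3 plies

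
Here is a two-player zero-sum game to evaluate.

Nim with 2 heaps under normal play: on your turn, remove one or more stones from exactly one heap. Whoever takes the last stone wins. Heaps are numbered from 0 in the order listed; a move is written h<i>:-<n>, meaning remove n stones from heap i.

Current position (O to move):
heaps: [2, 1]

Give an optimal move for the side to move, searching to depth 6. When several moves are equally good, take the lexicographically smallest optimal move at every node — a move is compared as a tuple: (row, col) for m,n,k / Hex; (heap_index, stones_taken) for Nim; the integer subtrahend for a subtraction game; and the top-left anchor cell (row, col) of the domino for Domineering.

ply 1, O at (2,1) | h0:-1=+1→(1,1)*; h0:-2=-1→(0,1); h1:-1=-1→(2,0)
ply 2, X at (1,1) | h0:-1=-1→(0,1)*; h1:-1=-1→(1,0)
ply 3, O at (0,1) | h1:-1=+1→(0,0)*
ply 4: (0,0) is terminal -1 (X); from (2,1) depth 6

O's best at [(2,1)]: h0:-1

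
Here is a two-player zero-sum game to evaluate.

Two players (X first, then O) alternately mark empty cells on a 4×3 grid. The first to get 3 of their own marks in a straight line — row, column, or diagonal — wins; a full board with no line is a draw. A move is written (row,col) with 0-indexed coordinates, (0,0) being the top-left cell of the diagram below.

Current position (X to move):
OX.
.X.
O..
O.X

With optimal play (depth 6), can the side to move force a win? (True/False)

X winning at [OX./.X./O../O.X]: True

p1 X@[OX./.X./O../O.X]: (0,2)[OXX/.X./O../O.X]-1 (1,0)[OX./XX./O../O.X]+1* (1,2)[OX./.XX/O../O.X]-1 (2,1)[OX./.X./OX./O.X]+1 (2,2)[OX./.X./O.X/O.X]-1 (3,1)[OX./.X./O../OXX]-1
p2 O@[OX./XX./O../O.X]: (0,2)[OXO/XX./O../O.X]-1* (1,2)[OX./XXO/O../O.X]-1 (2,1)[OX./XX./OO./O.X]-1 (2,2)[OX./XX./O.O/O.X]-1 (3,1)[OX./XX./O../OOX]-1
p3 X@[OXO/XX./O../O.X]: (1,2)[OXO/XXX/O../O.X]+1* (2,1)[OXO/XX./OX./O.X]+1 (2,2)[OXO/XX./O.X/O.X]+1 (3,1)[OXO/XX./O../OXX]+1
p4 O@[OXO/XXX/O../O.X] terminal -1; root [OX./.X./O../O.X] d6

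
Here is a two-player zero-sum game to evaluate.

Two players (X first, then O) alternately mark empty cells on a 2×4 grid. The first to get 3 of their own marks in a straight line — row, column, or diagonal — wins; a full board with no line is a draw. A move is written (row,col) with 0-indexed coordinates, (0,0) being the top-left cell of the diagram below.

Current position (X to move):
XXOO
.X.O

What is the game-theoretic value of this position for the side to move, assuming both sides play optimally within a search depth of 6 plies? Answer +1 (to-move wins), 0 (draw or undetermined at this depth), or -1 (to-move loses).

ply 1, X at XXOO/.X.O | (1,0)=+0→XXOO/XX.O*; (1,2)=+0→XXOO/.XXO
ply 2, O at XXOO/XX.O | (1,2)=+0→XXOO/XXOO*
ply 3: XXOO/XXOO is terminal +0 (X); from XXOO/.X.O depth 6

value(XXOO/.X.O, X) = 0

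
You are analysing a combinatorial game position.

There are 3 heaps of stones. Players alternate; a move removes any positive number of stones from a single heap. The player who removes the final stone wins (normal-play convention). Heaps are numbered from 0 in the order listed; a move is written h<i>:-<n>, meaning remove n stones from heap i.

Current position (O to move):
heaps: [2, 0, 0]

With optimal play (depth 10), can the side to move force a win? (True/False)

p1 O@[(2,0,0)]: h0:-1[(1,0,0)]-1 h0:-2[(0,0,0)]+1*
p2 X@[(0,0,0)] terminal -1; root [(2,0,0)] d10

O winning at [(2,0,0)]: True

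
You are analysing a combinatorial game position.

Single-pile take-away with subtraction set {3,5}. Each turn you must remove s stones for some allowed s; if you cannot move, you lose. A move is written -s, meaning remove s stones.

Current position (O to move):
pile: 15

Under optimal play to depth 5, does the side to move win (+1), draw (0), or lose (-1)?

p1 O@[15]: -3[12]-1 -5[10]+1*
p2 X@[10]: -3[7]-1* -5[5]-1
p3 O@[7]: -3[4]-1 -5[2]+1*
p4 X@[2] terminal -1; root [15] d5

value(15, O) = +1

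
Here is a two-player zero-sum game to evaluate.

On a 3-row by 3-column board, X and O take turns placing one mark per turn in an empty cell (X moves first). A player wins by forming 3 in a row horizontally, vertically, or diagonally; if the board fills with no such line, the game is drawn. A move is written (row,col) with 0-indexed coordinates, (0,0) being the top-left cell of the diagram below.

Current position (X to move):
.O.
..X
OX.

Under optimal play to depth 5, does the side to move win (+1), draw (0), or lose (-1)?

[.O./..X/OX.] X move#1: (0,0):+0/XO./..X/OX.*, (0,2):+0/.OX/..X/OX., (1,0):+0/.O./X.X/OX., (1,1):+0/.O./.XX/OX., (2,2):-1/.O./..X/OXX
[XO./..X/OX.] O move#2: (0,2):-1/XOO/..X/OX., (1,0):-1/XO./O.X/OX., (1,1):+0/XO./.OX/OX.*, (2,2):+0/XO./..X/OXO
[XO./.OX/OX.] X move#3: (0,2):+0/XOX/.OX/OX.*, (1,0):-1/XO./XOX/OX., (2,2):-1/XO./.OX/OXX
[XOX/.OX/OX.] O move#4: (1,0):-1/XOX/OOX/OX., (2,2):+0/XOX/.OX/OXO*
[XOX/.OX/OXO] X move#5: (1,0):+0/XOX/XOX/OXO*
[XOX/XOX/OXO] end (terminal +0, O#6); searched .O./..X/OX. to 5

value(.O./..X/OX., X) = 0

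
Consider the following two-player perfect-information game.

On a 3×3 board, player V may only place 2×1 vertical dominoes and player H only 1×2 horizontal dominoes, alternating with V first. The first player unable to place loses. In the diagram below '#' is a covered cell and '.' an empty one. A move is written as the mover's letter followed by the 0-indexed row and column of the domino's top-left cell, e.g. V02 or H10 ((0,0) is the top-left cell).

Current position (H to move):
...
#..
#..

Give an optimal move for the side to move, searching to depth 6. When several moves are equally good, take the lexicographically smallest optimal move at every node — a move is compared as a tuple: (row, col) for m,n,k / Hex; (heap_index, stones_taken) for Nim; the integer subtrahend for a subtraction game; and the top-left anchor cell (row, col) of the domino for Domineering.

H's best at [.../#../#..]: H11

[.../#../#..] H move#1: H00:-1/##./#../#.., H01:-1/.##/#../#.., H11:+1/.../###/#..*, H21:-1/.../#../###
[.../###/#..] end (terminal -1, V#2); searched .../#../#.. to 6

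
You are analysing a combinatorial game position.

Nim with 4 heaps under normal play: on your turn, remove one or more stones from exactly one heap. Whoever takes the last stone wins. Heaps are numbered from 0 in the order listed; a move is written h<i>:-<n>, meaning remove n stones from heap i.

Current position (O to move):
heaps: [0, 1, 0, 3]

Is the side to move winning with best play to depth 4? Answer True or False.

O winning at [(0,1,0,3)]: True

p1 O@[(0,1,0,3)]: h1:-1[(0,0,0,3)]-1 h3:-1[(0,1,0,2)]-1 h3:-2[(0,1,0,1)]+1* h3:-3[(0,1,0,0)]-1
p2 X@[(0,1,0,1)]: h1:-1[(0,0,0,1)]-1* h3:-1[(0,1,0,0)]-1
p3 O@[(0,0,0,1)]: h3:-1[(0,0,0,0)]+1*
p4 X@[(0,0,0,0)] terminal -1; root [(0,1,0,3)] d4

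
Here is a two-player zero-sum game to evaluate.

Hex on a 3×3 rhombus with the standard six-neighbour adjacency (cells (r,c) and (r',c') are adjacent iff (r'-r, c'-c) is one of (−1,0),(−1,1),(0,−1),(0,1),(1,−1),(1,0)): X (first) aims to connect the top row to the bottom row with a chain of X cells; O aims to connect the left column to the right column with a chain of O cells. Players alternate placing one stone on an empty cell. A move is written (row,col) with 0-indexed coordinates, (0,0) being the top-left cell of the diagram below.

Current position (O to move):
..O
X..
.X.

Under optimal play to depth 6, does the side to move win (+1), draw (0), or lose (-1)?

value(..O/X../.X., O) = -1

[..O/X../.X.] O move#1: (0,0):-1/O.O/X../.X.*, (0,1):-1/.OO/X../.X., (1,1):-1/..O/XO./.X., (1,2):-1/..O/X.O/.X., (2,0):-1/..O/X../OX., (2,2):-1/..O/X../.XO
[O.O/X../.X.] X move#2: (0,1):+1/OXO/X../.X.*, (1,1):-1/O.O/XX./.X., (1,2):-1/O.O/X.X/.X., (2,0):-1/O.O/X../XX., (2,2):-1/O.O/X../.XX
[OXO/X../.X.] O move#3: (1,1):-1/OXO/XO./.X.*, (1,2):-1/OXO/X.O/.X., (2,0):-1/OXO/X../OX., (2,2):-1/OXO/X../.XO
[OXO/XO./.X.] X move#4: (1,2):-1/OXO/XOX/.X., (2,0):+1/OXO/XO./XX.*, (2,2):-1/OXO/XO./.XX
[OXO/XO./XX.] end (terminal -1, O#5); searched ..O/X../.X. to 6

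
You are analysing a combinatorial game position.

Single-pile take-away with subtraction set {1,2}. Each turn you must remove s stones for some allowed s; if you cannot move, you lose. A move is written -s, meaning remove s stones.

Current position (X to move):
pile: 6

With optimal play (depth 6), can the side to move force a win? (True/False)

[6] X move#1: -1:-1/5*, -2:-1/4
[5] O move#2: -1:-1/4, -2:+1/3*
[3] X move#3: -1:-1/2*, -2:-1/1
[2] O move#4: -1:-1/1, -2:+1/0*
[0] end (terminal -1, X#5); searched 6 to 6

X winning at [6]: False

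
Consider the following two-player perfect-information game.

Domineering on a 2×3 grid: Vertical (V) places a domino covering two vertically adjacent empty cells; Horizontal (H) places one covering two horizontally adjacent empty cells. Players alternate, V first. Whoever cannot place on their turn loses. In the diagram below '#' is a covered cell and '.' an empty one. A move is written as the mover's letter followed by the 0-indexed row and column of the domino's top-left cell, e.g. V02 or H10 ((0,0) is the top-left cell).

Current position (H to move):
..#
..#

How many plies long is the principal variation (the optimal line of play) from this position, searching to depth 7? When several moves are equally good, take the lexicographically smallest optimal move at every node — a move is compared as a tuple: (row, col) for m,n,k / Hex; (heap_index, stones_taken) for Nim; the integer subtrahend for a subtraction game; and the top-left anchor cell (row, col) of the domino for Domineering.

PV length from [..#/..#]: 1 ply

p1 H@[..#/..#]: H00[###/..#]+1* H10[..#/###]+1
p2 V@[###/..#] terminal -1; root [..#/..#] d7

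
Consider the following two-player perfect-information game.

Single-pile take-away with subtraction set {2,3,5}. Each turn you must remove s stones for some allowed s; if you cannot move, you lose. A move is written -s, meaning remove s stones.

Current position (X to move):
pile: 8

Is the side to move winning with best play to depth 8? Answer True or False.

p1 X@[8]: -2[6]-1* -3[5]-1 -5[3]-1
p2 O@[6]: -2[4]-1 -3[3]-1 -5[1]+1*
p3 X@[1] terminal -1; root [8] d8

X winning at [8]: False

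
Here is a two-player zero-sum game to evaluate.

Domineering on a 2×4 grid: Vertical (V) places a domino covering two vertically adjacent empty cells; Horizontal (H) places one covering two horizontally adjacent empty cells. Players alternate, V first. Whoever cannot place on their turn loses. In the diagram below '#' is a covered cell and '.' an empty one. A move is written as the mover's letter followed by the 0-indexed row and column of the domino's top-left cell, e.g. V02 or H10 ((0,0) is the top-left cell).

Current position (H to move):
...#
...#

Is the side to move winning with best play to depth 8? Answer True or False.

H winning at [...#/...#]: True

ply 1, H at ...#/...# | H00=+1→##.#/...#*; H01=+1→.###/...#; H10=+1→...#/##.#; H11=+1→...#/.###
ply 2, V at ##.#/...# | V02=-1→####/..##*
ply 3, H at ####/..## | H10=+1→####/####*
ply 4: ####/#### is terminal -1 (V); from ...#/...# depth 8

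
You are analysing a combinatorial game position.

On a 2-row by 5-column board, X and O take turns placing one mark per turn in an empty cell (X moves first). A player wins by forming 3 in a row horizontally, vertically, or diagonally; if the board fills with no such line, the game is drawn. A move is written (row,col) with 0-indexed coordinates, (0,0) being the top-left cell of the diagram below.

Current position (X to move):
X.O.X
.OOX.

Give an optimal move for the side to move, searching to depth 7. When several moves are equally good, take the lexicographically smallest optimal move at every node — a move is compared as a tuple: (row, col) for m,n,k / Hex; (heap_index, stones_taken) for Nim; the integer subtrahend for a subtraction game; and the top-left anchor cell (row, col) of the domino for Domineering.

ply 1, X at X.O.X/.OOX. | (0,1)=-1→XXO.X/.OOX.; (0,3)=-1→X.OXX/.OOX.; (1,0)=+0→X.O.X/XOOX.*; (1,4)=-1→X.O.X/.OOXX
ply 2, O at X.O.X/XOOX. | (0,1)=+0→XOO.X/XOOX.*; (0,3)=+0→X.OOX/XOOX.; (1,4)=+0→X.O.X/XOOXO
ply 3, X at XOO.X/XOOX. | (0,3)=+0→XOOXX/XOOX.*; (1,4)=-1→XOO.X/XOOXX
ply 4, O at XOOXX/XOOX. | (1,4)=+0→XOOXX/XOOXO*
ply 5: XOOXX/XOOXO is terminal +0 (X); from X.O.X/.OOX. depth 7

X's best at [X.O.X/.OOX.]: (1,0)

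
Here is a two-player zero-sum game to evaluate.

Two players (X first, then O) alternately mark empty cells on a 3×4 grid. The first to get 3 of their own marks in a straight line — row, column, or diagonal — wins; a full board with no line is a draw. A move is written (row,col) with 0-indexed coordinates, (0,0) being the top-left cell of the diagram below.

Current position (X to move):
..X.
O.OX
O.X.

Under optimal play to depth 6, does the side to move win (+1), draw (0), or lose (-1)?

value(..X./O.OX/O.X., X) = -1

[..X./O.OX/O.X.] X move#1: (0,0):-1/X.X./O.OX/O.X.*, (0,1):-1/.XX./O.OX/O.X., (0,3):-1/..XX/O.OX/O.X., (1,1):-1/..X./OXOX/O.X., (2,1):-1/..X./O.OX/OXX., (2,3):-1/..X./O.OX/O.XX
[X.X./O.OX/O.X.] O move#2: (0,1):-1/XOX./O.OX/O.X., (0,3):-1/X.XO/O.OX/O.X., (1,1):+1/X.X./OOOX/O.X.*, (2,1):-1/X.X./O.OX/OOX., (2,3):-1/X.X./O.OX/O.XO
[X.X./OOOX/O.X.] end (terminal -1, X#3); searched ..X./O.OX/O.X. to 6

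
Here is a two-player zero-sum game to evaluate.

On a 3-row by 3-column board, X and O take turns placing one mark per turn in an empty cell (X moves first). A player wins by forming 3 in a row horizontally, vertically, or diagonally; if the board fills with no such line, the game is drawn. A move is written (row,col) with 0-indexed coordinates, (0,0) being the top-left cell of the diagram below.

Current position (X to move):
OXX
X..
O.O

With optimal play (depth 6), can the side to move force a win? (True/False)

ply 1, X at OXX/X../O.O | (1,1)=-1→OXX/XX./O.O*; (1,2)=-1→OXX/X.X/O.O; (2,1)=-1→OXX/X../OXO
ply 2, O at OXX/XX./O.O | (1,2)=-1→OXX/XXO/O.O; (2,1)=+1→OXX/XX./OOO*
ply 3: OXX/XX./OOO is terminal -1 (X); from OXX/X../O.O depth 6

X winning at [OXX/X../O.O]: False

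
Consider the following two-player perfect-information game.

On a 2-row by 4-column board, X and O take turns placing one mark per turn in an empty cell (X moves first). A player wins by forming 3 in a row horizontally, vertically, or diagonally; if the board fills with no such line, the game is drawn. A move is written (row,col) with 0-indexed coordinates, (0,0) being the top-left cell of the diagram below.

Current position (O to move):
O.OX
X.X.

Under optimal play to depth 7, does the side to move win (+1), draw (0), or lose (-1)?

[O.OX/X.X.] O move#1: (0,1):+1/OOOX/X.X.*, (1,1):+0/O.OX/XOX., (1,3):-1/O.OX/X.XO
[OOOX/X.X.] end (terminal -1, X#2); searched O.OX/X.X. to 7

value(O.OX/X.X., O) = +1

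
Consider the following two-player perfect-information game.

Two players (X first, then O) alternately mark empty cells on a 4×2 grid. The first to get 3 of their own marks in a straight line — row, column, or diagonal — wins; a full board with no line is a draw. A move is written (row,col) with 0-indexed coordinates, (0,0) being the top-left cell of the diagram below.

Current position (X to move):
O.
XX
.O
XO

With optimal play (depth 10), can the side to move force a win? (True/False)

X winning at [O./XX/.O/XO]: True

[O./XX/.O/XO] X move#1: (0,1):+0/OX/XX/.O/XO, (2,0):+1/O./XX/XO/XO*
[O./XX/XO/XO] end (terminal -1, O#2); searched O./XX/.O/XO to 10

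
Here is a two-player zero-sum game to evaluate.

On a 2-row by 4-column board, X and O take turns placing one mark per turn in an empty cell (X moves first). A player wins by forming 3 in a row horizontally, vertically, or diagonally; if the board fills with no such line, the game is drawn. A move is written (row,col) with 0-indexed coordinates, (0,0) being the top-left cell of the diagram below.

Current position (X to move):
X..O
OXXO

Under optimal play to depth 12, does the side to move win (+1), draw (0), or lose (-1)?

value(X..O/OXXO, X) = 0

[X..O/OXXO] X move#1: (0,1):+0/XX.O/OXXO*, (0,2):+0/X.XO/OXXO
[XX.O/OXXO] O move#2: (0,2):+0/XXOO/OXXO*
[XXOO/OXXO] end (terminal +0, X#3); searched X..O/OXXO to 12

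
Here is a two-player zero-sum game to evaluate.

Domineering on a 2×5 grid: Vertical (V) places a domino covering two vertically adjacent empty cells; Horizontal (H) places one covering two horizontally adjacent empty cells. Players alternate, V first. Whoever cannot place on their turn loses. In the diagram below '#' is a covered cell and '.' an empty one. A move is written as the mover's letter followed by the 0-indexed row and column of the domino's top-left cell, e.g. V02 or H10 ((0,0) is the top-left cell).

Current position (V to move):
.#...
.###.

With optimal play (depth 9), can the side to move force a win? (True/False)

[.#.../.###.] V move#1: V00:-1/##.../####., V04:+1/.#..#/.####*
[.#..#/.####] H move#2: H02:-1/.####/.####*
[.####/.####] V move#3: V00:+1/#####/#####*
[#####/#####] end (terminal -1, H#4); searched .#.../.###. to 9

V winning at [.#.../.###.]: True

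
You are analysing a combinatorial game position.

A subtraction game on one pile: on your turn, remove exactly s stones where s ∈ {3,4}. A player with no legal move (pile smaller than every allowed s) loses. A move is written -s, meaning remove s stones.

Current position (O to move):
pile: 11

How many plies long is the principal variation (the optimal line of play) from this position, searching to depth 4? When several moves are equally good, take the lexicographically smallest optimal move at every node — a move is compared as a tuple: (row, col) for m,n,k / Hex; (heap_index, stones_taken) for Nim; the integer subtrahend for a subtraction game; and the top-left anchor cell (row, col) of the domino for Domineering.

ply 1, O at 11 | -3=+1→8*; -4=+1→7
ply 2, X at 8 | -3=-1→5*; -4=-1→4
ply 3, O at 5 | -3=+1→2*; -4=+1→1
ply 4: 2 is terminal -1 (X); from 11 depth 4

PV length from [11]: 3 plies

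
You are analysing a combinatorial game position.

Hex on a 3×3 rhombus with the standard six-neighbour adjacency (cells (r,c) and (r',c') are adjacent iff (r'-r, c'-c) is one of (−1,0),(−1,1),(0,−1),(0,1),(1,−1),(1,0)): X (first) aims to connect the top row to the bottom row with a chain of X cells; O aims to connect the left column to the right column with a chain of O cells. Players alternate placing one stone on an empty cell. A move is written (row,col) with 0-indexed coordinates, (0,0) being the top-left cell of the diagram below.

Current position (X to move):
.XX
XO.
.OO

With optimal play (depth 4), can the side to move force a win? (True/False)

[.XX/XO./.OO] X move#1: (0,0):-1/XXX/XO./.OO, (1,2):-1/.XX/XOX/.OO, (2,0):+1/.XX/XO./XOO*
[.XX/XO./XOO] end (terminal -1, O#2); searched .XX/XO./.OO to 4

X winning at [.XX/XO./.OO]: True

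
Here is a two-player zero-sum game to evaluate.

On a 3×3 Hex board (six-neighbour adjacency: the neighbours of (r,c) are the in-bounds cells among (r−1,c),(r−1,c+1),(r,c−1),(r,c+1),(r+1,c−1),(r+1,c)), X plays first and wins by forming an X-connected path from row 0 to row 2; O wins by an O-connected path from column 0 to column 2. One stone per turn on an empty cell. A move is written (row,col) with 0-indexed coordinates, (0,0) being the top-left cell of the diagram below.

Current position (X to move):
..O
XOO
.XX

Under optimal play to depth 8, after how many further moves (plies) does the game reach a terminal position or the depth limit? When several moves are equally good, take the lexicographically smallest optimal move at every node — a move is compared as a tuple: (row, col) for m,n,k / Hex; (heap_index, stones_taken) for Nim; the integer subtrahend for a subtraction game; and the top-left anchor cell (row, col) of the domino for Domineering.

PV length from [..O/XOO/.XX]: 3 plies

[..O/XOO/.XX] X move#1: (0,0):-1/X.O/XOO/.XX, (0,1):-1/.XO/XOO/.XX, (2,0):+1/..O/XOO/XXX*
[..O/XOO/XXX] O move#2: (0,0):-1/O.O/XOO/XXX*, (0,1):-1/.OO/XOO/XXX
[O.O/XOO/XXX] X move#3: (0,1):+1/OXO/XOO/XXX*
[OXO/XOO/XXX] end (terminal -1, O#4); searched ..O/XOO/.XX to 8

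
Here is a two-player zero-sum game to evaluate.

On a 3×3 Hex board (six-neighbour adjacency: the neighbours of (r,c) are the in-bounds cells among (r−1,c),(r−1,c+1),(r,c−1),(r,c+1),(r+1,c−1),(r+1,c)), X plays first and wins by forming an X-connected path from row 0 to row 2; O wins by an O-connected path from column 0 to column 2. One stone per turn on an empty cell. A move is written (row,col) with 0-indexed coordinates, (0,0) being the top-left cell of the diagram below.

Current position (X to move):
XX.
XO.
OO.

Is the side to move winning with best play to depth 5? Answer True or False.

X winning at [XX./XO./OO.]: False

ply 1, X at XX./XO./OO. | (0,2)=-1→XXX/XO./OO.*; (1,2)=-1→XX./XOX/OO.; (2,2)=-1→XX./XO./OOX
ply 2, O at XXX/XO./OO. | (1,2)=+1→XXX/XOO/OO.*; (2,2)=+1→XXX/XO./OOO
ply 3: XXX/XOO/OO. is terminal -1 (X); from XX./XO./OO. depth 5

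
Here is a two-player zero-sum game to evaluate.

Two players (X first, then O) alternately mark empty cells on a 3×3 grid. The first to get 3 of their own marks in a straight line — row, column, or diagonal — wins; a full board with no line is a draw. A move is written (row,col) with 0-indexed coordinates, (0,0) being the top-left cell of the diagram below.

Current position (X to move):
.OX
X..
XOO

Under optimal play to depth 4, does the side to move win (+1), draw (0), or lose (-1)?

[.OX/X../XOO] X move#1: (0,0):+1/XOX/X../XOO*, (1,1):+1/.OX/XX./XOO, (1,2):-1/.OX/X.X/XOO
[XOX/X../XOO] end (terminal -1, O#2); searched .OX/X../XOO to 4

value(.OX/X../XOO, X) = +1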